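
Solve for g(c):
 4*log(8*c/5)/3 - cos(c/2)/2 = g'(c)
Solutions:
 g(c) = C1 + 4*c*log(c)/3 - 4*c*log(5)/3 - 4*c/3 + 4*c*log(2) - sin(c/2)


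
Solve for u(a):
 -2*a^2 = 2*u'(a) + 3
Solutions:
 u(a) = C1 - a^3/3 - 3*a/2


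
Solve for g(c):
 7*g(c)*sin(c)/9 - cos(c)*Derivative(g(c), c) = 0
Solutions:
 g(c) = C1/cos(c)^(7/9)


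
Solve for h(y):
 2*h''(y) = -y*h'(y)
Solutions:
 h(y) = C1 + C2*erf(y/2)


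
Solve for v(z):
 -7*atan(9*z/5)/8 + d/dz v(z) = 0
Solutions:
 v(z) = C1 + 7*z*atan(9*z/5)/8 - 35*log(81*z^2 + 25)/144


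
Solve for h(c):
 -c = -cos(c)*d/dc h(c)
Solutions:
 h(c) = C1 + Integral(c/cos(c), c)


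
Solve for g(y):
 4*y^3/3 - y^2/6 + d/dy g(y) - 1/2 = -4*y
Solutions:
 g(y) = C1 - y^4/3 + y^3/18 - 2*y^2 + y/2


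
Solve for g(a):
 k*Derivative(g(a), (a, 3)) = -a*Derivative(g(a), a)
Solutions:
 g(a) = C1 + Integral(C2*airyai(a*(-1/k)^(1/3)) + C3*airybi(a*(-1/k)^(1/3)), a)


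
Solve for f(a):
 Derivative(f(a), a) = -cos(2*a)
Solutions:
 f(a) = C1 - sin(2*a)/2


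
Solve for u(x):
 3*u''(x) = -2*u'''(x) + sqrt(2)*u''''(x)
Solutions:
 u(x) = C1 + C2*x + C3*exp(sqrt(2)*x*(1 - sqrt(1 + 3*sqrt(2)))/2) + C4*exp(sqrt(2)*x*(1 + sqrt(1 + 3*sqrt(2)))/2)


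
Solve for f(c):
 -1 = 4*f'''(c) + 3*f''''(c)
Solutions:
 f(c) = C1 + C2*c + C3*c^2 + C4*exp(-4*c/3) - c^3/24


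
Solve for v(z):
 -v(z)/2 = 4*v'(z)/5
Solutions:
 v(z) = C1*exp(-5*z/8)


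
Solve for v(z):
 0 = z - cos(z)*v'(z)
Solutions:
 v(z) = C1 + Integral(z/cos(z), z)


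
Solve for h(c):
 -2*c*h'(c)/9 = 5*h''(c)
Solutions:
 h(c) = C1 + C2*erf(sqrt(5)*c/15)


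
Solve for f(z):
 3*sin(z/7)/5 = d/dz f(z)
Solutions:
 f(z) = C1 - 21*cos(z/7)/5


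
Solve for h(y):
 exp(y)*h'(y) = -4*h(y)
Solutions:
 h(y) = C1*exp(4*exp(-y))


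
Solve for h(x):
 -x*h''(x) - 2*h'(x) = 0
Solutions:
 h(x) = C1 + C2/x


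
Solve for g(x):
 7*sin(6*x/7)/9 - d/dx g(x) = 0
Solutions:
 g(x) = C1 - 49*cos(6*x/7)/54


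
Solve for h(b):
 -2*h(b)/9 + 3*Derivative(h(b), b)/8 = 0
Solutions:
 h(b) = C1*exp(16*b/27)


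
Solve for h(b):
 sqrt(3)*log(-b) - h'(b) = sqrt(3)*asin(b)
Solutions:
 h(b) = C1 + sqrt(3)*b*(log(-b) - 1) - sqrt(3)*(b*asin(b) + sqrt(1 - b^2))


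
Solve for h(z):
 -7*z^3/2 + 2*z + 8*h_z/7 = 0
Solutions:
 h(z) = C1 + 49*z^4/64 - 7*z^2/8


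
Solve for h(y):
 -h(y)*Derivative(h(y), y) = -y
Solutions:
 h(y) = -sqrt(C1 + y^2)
 h(y) = sqrt(C1 + y^2)


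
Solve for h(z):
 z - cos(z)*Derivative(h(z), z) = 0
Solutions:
 h(z) = C1 + Integral(z/cos(z), z)


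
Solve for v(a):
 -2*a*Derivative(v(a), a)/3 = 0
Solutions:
 v(a) = C1


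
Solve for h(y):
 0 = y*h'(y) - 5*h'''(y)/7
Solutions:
 h(y) = C1 + Integral(C2*airyai(5^(2/3)*7^(1/3)*y/5) + C3*airybi(5^(2/3)*7^(1/3)*y/5), y)


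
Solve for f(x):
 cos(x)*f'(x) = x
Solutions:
 f(x) = C1 + Integral(x/cos(x), x)


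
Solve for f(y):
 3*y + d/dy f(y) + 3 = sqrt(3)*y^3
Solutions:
 f(y) = C1 + sqrt(3)*y^4/4 - 3*y^2/2 - 3*y


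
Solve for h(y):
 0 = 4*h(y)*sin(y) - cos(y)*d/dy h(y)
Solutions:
 h(y) = C1/cos(y)^4


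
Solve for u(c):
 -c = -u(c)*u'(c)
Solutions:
 u(c) = -sqrt(C1 + c^2)
 u(c) = sqrt(C1 + c^2)


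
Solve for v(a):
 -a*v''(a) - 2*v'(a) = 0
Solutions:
 v(a) = C1 + C2/a


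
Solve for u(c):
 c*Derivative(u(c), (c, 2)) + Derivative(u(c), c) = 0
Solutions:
 u(c) = C1 + C2*log(c)


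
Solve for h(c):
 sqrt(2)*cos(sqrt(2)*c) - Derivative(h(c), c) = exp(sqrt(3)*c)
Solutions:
 h(c) = C1 - sqrt(3)*exp(sqrt(3)*c)/3 + sin(sqrt(2)*c)


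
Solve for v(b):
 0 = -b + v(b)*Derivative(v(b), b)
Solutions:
 v(b) = -sqrt(C1 + b^2)
 v(b) = sqrt(C1 + b^2)


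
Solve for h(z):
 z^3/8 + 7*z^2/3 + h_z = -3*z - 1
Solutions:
 h(z) = C1 - z^4/32 - 7*z^3/9 - 3*z^2/2 - z


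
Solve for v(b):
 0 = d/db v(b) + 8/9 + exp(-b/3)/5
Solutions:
 v(b) = C1 - 8*b/9 + 3*exp(-b/3)/5


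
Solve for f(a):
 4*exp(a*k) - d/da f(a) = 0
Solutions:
 f(a) = C1 + 4*exp(a*k)/k


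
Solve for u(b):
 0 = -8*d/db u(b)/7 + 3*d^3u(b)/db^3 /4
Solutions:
 u(b) = C1 + C2*exp(-4*sqrt(42)*b/21) + C3*exp(4*sqrt(42)*b/21)


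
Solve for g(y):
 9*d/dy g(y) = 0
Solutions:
 g(y) = C1


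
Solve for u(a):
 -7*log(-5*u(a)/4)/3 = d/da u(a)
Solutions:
 3*Integral(1/(log(-_y) - 2*log(2) + log(5)), (_y, u(a)))/7 = C1 - a


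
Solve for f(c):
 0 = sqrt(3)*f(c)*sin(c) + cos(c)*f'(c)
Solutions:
 f(c) = C1*cos(c)^(sqrt(3))


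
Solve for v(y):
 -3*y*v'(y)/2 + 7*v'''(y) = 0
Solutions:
 v(y) = C1 + Integral(C2*airyai(14^(2/3)*3^(1/3)*y/14) + C3*airybi(14^(2/3)*3^(1/3)*y/14), y)


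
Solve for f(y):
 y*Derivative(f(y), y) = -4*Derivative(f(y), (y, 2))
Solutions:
 f(y) = C1 + C2*erf(sqrt(2)*y/4)


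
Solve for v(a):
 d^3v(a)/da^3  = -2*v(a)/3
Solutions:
 v(a) = C3*exp(-2^(1/3)*3^(2/3)*a/3) + (C1*sin(2^(1/3)*3^(1/6)*a/2) + C2*cos(2^(1/3)*3^(1/6)*a/2))*exp(2^(1/3)*3^(2/3)*a/6)


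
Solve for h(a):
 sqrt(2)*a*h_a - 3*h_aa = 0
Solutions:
 h(a) = C1 + C2*erfi(2^(3/4)*sqrt(3)*a/6)


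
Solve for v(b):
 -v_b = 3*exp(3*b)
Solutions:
 v(b) = C1 - exp(3*b)


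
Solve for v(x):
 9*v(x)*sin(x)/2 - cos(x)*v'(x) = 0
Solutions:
 v(x) = C1/cos(x)^(9/2)


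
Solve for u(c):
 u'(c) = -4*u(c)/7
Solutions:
 u(c) = C1*exp(-4*c/7)


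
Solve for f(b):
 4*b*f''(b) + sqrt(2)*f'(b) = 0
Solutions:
 f(b) = C1 + C2*b^(1 - sqrt(2)/4)


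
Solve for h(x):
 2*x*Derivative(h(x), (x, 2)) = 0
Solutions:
 h(x) = C1 + C2*x


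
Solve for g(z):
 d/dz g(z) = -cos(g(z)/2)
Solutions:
 g(z) = -2*asin((C1 + exp(z))/(C1 - exp(z))) + 2*pi
 g(z) = 2*asin((C1 + exp(z))/(C1 - exp(z)))


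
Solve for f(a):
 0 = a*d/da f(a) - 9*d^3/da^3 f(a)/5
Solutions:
 f(a) = C1 + Integral(C2*airyai(15^(1/3)*a/3) + C3*airybi(15^(1/3)*a/3), a)


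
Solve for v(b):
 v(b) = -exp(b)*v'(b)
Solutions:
 v(b) = C1*exp(exp(-b))


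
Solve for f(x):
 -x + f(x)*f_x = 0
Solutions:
 f(x) = -sqrt(C1 + x^2)
 f(x) = sqrt(C1 + x^2)


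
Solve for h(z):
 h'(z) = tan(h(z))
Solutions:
 h(z) = pi - asin(C1*exp(z))
 h(z) = asin(C1*exp(z))


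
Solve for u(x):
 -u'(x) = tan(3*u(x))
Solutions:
 u(x) = -asin(C1*exp(-3*x))/3 + pi/3
 u(x) = asin(C1*exp(-3*x))/3


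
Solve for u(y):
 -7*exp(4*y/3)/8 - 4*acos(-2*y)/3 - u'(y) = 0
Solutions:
 u(y) = C1 - 4*y*acos(-2*y)/3 - 2*sqrt(1 - 4*y^2)/3 - 21*exp(4*y/3)/32


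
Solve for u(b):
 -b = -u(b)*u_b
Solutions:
 u(b) = -sqrt(C1 + b^2)
 u(b) = sqrt(C1 + b^2)


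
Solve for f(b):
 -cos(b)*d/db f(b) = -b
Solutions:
 f(b) = C1 + Integral(b/cos(b), b)


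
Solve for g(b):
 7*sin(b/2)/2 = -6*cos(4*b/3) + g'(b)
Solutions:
 g(b) = C1 + 9*sin(4*b/3)/2 - 7*cos(b/2)


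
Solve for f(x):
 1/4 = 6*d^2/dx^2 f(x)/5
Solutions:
 f(x) = C1 + C2*x + 5*x^2/48


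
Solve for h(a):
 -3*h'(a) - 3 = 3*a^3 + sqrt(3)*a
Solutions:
 h(a) = C1 - a^4/4 - sqrt(3)*a^2/6 - a


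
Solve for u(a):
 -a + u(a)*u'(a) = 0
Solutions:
 u(a) = -sqrt(C1 + a^2)
 u(a) = sqrt(C1 + a^2)


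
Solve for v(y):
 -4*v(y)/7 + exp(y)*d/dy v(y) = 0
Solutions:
 v(y) = C1*exp(-4*exp(-y)/7)


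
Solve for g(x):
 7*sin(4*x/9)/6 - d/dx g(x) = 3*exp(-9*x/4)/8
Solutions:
 g(x) = C1 - 21*cos(4*x/9)/8 + exp(-9*x/4)/6


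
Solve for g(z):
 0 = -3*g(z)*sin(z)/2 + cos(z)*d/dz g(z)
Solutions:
 g(z) = C1/cos(z)^(3/2)


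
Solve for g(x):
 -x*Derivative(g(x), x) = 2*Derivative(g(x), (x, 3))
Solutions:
 g(x) = C1 + Integral(C2*airyai(-2^(2/3)*x/2) + C3*airybi(-2^(2/3)*x/2), x)


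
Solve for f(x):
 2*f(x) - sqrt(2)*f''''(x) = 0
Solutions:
 f(x) = C1*exp(-2^(1/8)*x) + C2*exp(2^(1/8)*x) + C3*sin(2^(1/8)*x) + C4*cos(2^(1/8)*x)


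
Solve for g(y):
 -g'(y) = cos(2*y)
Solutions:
 g(y) = C1 - sin(2*y)/2


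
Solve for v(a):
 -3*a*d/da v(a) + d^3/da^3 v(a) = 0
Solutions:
 v(a) = C1 + Integral(C2*airyai(3^(1/3)*a) + C3*airybi(3^(1/3)*a), a)


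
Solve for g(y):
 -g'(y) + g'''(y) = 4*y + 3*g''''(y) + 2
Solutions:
 g(y) = C1 + C2*exp(y*(2*2^(1/3)/(9*sqrt(717) + 241)^(1/3) + 4 + 2^(2/3)*(9*sqrt(717) + 241)^(1/3))/36)*sin(2^(1/3)*sqrt(3)*y*(-2^(1/3)*(9*sqrt(717) + 241)^(1/3) + 2/(9*sqrt(717) + 241)^(1/3))/36) + C3*exp(y*(2*2^(1/3)/(9*sqrt(717) + 241)^(1/3) + 4 + 2^(2/3)*(9*sqrt(717) + 241)^(1/3))/36)*cos(2^(1/3)*sqrt(3)*y*(-2^(1/3)*(9*sqrt(717) + 241)^(1/3) + 2/(9*sqrt(717) + 241)^(1/3))/36) + C4*exp(y*(-2^(2/3)*(9*sqrt(717) + 241)^(1/3) - 2*2^(1/3)/(9*sqrt(717) + 241)^(1/3) + 2)/18) - 2*y^2 - 2*y


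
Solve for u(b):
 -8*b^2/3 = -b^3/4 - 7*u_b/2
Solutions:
 u(b) = C1 - b^4/56 + 16*b^3/63


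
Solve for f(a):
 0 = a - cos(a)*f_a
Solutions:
 f(a) = C1 + Integral(a/cos(a), a)


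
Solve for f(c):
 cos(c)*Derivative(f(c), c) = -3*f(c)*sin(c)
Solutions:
 f(c) = C1*cos(c)^3


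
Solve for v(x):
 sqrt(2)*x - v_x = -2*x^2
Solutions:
 v(x) = C1 + 2*x^3/3 + sqrt(2)*x^2/2


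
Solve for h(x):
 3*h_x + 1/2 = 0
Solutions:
 h(x) = C1 - x/6


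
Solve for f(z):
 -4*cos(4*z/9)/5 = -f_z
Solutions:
 f(z) = C1 + 9*sin(4*z/9)/5


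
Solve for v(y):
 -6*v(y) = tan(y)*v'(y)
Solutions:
 v(y) = C1/sin(y)^6


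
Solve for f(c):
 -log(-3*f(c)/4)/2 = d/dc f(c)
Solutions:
 2*Integral(1/(log(-_y) - 2*log(2) + log(3)), (_y, f(c))) = C1 - c


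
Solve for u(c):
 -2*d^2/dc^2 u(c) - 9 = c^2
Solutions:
 u(c) = C1 + C2*c - c^4/24 - 9*c^2/4


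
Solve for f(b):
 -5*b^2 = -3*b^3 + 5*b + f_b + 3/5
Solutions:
 f(b) = C1 + 3*b^4/4 - 5*b^3/3 - 5*b^2/2 - 3*b/5


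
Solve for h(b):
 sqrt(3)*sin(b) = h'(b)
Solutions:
 h(b) = C1 - sqrt(3)*cos(b)


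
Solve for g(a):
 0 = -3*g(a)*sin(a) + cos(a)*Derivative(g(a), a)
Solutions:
 g(a) = C1/cos(a)^3


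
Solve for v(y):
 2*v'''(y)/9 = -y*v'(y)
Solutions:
 v(y) = C1 + Integral(C2*airyai(-6^(2/3)*y/2) + C3*airybi(-6^(2/3)*y/2), y)


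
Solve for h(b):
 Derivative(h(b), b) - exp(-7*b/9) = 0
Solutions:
 h(b) = C1 - 9*exp(-7*b/9)/7


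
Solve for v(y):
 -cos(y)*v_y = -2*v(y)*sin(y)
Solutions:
 v(y) = C1/cos(y)^2


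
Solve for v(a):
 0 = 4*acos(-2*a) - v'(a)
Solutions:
 v(a) = C1 + 4*a*acos(-2*a) + 2*sqrt(1 - 4*a^2)


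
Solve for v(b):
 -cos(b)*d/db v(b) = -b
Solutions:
 v(b) = C1 + Integral(b/cos(b), b)


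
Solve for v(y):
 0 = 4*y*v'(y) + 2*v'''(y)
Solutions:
 v(y) = C1 + Integral(C2*airyai(-2^(1/3)*y) + C3*airybi(-2^(1/3)*y), y)


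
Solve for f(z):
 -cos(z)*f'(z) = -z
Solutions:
 f(z) = C1 + Integral(z/cos(z), z)


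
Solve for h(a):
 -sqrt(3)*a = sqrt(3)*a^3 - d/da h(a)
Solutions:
 h(a) = C1 + sqrt(3)*a^4/4 + sqrt(3)*a^2/2


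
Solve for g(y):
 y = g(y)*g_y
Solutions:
 g(y) = -sqrt(C1 + y^2)
 g(y) = sqrt(C1 + y^2)


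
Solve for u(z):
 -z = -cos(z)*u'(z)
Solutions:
 u(z) = C1 + Integral(z/cos(z), z)


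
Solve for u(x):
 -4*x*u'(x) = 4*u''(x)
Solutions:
 u(x) = C1 + C2*erf(sqrt(2)*x/2)


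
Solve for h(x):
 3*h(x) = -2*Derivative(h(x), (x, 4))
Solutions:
 h(x) = (C1*sin(6^(1/4)*x/2) + C2*cos(6^(1/4)*x/2))*exp(-6^(1/4)*x/2) + (C3*sin(6^(1/4)*x/2) + C4*cos(6^(1/4)*x/2))*exp(6^(1/4)*x/2)


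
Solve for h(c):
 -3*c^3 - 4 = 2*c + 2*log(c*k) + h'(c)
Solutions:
 h(c) = C1 - 3*c^4/4 - c^2 - 2*c*log(c*k) - 2*c


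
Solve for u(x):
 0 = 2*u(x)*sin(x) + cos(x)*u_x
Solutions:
 u(x) = C1*cos(x)^2


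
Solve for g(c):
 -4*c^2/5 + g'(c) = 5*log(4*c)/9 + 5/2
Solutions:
 g(c) = C1 + 4*c^3/15 + 5*c*log(c)/9 + 10*c*log(2)/9 + 35*c/18


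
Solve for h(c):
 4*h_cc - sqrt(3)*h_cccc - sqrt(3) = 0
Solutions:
 h(c) = C1 + C2*c + C3*exp(-2*3^(3/4)*c/3) + C4*exp(2*3^(3/4)*c/3) + sqrt(3)*c^2/8


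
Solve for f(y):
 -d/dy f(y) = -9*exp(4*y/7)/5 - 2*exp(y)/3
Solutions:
 f(y) = C1 + 63*exp(4*y/7)/20 + 2*exp(y)/3


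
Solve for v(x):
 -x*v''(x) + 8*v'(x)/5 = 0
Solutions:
 v(x) = C1 + C2*x^(13/5)


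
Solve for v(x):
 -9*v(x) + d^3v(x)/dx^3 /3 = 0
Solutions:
 v(x) = C3*exp(3*x) + (C1*sin(3*sqrt(3)*x/2) + C2*cos(3*sqrt(3)*x/2))*exp(-3*x/2)


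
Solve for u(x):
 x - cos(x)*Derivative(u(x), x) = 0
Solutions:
 u(x) = C1 + Integral(x/cos(x), x)


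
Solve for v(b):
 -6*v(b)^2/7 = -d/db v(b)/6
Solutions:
 v(b) = -7/(C1 + 36*b)


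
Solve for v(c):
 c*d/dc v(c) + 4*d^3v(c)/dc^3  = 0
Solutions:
 v(c) = C1 + Integral(C2*airyai(-2^(1/3)*c/2) + C3*airybi(-2^(1/3)*c/2), c)


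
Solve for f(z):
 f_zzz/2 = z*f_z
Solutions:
 f(z) = C1 + Integral(C2*airyai(2^(1/3)*z) + C3*airybi(2^(1/3)*z), z)


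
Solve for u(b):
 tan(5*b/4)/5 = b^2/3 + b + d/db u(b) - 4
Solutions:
 u(b) = C1 - b^3/9 - b^2/2 + 4*b - 4*log(cos(5*b/4))/25


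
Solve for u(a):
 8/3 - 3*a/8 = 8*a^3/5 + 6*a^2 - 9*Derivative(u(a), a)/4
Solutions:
 u(a) = C1 + 8*a^4/45 + 8*a^3/9 + a^2/12 - 32*a/27


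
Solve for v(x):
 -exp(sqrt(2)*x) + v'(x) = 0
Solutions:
 v(x) = C1 + sqrt(2)*exp(sqrt(2)*x)/2


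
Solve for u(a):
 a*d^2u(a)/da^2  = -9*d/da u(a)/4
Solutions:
 u(a) = C1 + C2/a^(5/4)


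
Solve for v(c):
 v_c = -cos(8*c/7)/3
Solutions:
 v(c) = C1 - 7*sin(8*c/7)/24


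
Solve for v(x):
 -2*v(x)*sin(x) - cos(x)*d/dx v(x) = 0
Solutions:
 v(x) = C1*cos(x)^2


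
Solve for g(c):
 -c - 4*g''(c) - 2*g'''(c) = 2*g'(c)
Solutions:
 g(c) = C1 - c^2/4 + c + (C2 + C3*c)*exp(-c)


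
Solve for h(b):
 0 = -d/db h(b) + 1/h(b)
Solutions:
 h(b) = -sqrt(C1 + 2*b)
 h(b) = sqrt(C1 + 2*b)


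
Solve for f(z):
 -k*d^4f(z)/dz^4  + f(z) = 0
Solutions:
 f(z) = C1*exp(-z*(1/k)^(1/4)) + C2*exp(z*(1/k)^(1/4)) + C3*exp(-I*z*(1/k)^(1/4)) + C4*exp(I*z*(1/k)^(1/4))


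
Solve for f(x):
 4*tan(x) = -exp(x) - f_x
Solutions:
 f(x) = C1 - exp(x) + 4*log(cos(x))


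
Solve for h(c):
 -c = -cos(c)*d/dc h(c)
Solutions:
 h(c) = C1 + Integral(c/cos(c), c)


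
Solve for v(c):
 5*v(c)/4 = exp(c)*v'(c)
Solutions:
 v(c) = C1*exp(-5*exp(-c)/4)


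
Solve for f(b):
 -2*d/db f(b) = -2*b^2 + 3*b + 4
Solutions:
 f(b) = C1 + b^3/3 - 3*b^2/4 - 2*b


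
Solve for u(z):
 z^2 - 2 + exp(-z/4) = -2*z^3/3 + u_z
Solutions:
 u(z) = C1 + z^4/6 + z^3/3 - 2*z - 4*exp(-z/4)


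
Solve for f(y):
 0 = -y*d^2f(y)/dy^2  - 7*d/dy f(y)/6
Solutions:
 f(y) = C1 + C2/y^(1/6)


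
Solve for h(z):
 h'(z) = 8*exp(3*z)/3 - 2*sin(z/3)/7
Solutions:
 h(z) = C1 + 8*exp(3*z)/9 + 6*cos(z/3)/7


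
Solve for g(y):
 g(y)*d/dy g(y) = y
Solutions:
 g(y) = -sqrt(C1 + y^2)
 g(y) = sqrt(C1 + y^2)


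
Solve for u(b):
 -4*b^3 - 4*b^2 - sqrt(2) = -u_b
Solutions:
 u(b) = C1 + b^4 + 4*b^3/3 + sqrt(2)*b


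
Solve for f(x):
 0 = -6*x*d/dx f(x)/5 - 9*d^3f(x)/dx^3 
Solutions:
 f(x) = C1 + Integral(C2*airyai(-15^(2/3)*2^(1/3)*x/15) + C3*airybi(-15^(2/3)*2^(1/3)*x/15), x)


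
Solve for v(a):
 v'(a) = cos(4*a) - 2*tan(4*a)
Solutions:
 v(a) = C1 + log(cos(4*a))/2 + sin(4*a)/4


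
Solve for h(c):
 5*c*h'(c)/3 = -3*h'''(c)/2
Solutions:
 h(c) = C1 + Integral(C2*airyai(-30^(1/3)*c/3) + C3*airybi(-30^(1/3)*c/3), c)


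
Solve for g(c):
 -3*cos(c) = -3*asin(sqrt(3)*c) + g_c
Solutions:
 g(c) = C1 + 3*c*asin(sqrt(3)*c) + sqrt(3)*sqrt(1 - 3*c^2) - 3*sin(c)


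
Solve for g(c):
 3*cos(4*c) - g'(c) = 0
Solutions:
 g(c) = C1 + 3*sin(4*c)/4


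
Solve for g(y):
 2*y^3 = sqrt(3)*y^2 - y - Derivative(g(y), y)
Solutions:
 g(y) = C1 - y^4/2 + sqrt(3)*y^3/3 - y^2/2


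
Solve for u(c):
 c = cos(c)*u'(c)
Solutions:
 u(c) = C1 + Integral(c/cos(c), c)


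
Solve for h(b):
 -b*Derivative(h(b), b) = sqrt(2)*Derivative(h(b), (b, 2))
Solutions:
 h(b) = C1 + C2*erf(2^(1/4)*b/2)


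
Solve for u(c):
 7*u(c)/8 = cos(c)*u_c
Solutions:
 u(c) = C1*(sin(c) + 1)^(7/16)/(sin(c) - 1)^(7/16)


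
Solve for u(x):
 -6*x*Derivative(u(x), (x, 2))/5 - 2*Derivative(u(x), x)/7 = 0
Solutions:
 u(x) = C1 + C2*x^(16/21)


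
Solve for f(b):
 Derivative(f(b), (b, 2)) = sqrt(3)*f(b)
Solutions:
 f(b) = C1*exp(-3^(1/4)*b) + C2*exp(3^(1/4)*b)


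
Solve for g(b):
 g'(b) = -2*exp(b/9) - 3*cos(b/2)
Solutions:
 g(b) = C1 - 18*exp(b/9) - 6*sin(b/2)


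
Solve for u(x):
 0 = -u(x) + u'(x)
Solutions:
 u(x) = C1*exp(x)


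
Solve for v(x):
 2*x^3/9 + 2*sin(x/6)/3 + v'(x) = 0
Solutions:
 v(x) = C1 - x^4/18 + 4*cos(x/6)


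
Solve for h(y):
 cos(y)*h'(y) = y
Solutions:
 h(y) = C1 + Integral(y/cos(y), y)


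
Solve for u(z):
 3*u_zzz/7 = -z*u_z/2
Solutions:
 u(z) = C1 + Integral(C2*airyai(-6^(2/3)*7^(1/3)*z/6) + C3*airybi(-6^(2/3)*7^(1/3)*z/6), z)


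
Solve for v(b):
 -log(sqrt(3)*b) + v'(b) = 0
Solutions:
 v(b) = C1 + b*log(b) - b + b*log(3)/2


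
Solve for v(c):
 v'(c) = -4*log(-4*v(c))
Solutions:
 Integral(1/(log(-_y) + 2*log(2)), (_y, v(c)))/4 = C1 - c


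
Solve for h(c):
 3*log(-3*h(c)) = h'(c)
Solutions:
 -Integral(1/(log(-_y) + log(3)), (_y, h(c)))/3 = C1 - c


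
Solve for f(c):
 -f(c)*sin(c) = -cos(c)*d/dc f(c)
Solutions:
 f(c) = C1/cos(c)


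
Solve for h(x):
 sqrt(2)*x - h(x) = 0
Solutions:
 h(x) = sqrt(2)*x


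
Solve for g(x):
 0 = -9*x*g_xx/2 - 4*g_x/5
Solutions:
 g(x) = C1 + C2*x^(37/45)


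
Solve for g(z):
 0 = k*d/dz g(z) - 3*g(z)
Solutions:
 g(z) = C1*exp(3*z/k)


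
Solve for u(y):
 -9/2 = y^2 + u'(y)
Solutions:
 u(y) = C1 - y^3/3 - 9*y/2


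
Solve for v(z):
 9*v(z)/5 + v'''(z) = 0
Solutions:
 v(z) = C3*exp(-15^(2/3)*z/5) + (C1*sin(3*3^(1/6)*5^(2/3)*z/10) + C2*cos(3*3^(1/6)*5^(2/3)*z/10))*exp(15^(2/3)*z/10)


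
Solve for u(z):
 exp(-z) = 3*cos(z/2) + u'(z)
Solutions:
 u(z) = C1 - 6*sin(z/2) - exp(-z)


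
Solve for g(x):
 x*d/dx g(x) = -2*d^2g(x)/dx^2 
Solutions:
 g(x) = C1 + C2*erf(x/2)


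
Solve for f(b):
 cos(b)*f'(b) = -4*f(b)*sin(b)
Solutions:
 f(b) = C1*cos(b)^4


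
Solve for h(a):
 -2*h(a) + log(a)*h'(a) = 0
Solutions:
 h(a) = C1*exp(2*li(a))


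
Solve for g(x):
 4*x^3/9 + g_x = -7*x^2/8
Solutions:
 g(x) = C1 - x^4/9 - 7*x^3/24


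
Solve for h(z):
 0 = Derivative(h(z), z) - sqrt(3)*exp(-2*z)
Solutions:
 h(z) = C1 - sqrt(3)*exp(-2*z)/2


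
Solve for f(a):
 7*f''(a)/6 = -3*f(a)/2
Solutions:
 f(a) = C1*sin(3*sqrt(7)*a/7) + C2*cos(3*sqrt(7)*a/7)


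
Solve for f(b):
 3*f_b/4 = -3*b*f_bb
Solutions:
 f(b) = C1 + C2*b^(3/4)


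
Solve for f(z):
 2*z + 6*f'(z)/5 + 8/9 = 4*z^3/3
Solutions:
 f(z) = C1 + 5*z^4/18 - 5*z^2/6 - 20*z/27


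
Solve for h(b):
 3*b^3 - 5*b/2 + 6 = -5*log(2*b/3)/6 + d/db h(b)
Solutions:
 h(b) = C1 + 3*b^4/4 - 5*b^2/4 + 5*b*log(b)/6 - 5*b*log(3)/6 + 5*b*log(2)/6 + 31*b/6


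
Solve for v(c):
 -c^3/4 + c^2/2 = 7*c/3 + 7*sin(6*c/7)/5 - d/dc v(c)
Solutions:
 v(c) = C1 + c^4/16 - c^3/6 + 7*c^2/6 - 49*cos(6*c/7)/30


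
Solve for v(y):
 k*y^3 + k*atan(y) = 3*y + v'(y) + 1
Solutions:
 v(y) = C1 + k*y^4/4 + k*(y*atan(y) - log(y^2 + 1)/2) - 3*y^2/2 - y


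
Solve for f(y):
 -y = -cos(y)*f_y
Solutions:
 f(y) = C1 + Integral(y/cos(y), y)


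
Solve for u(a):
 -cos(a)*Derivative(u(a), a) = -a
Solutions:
 u(a) = C1 + Integral(a/cos(a), a)


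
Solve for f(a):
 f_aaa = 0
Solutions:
 f(a) = C1 + C2*a + C3*a^2


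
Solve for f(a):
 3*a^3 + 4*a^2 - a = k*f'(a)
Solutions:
 f(a) = C1 + 3*a^4/(4*k) + 4*a^3/(3*k) - a^2/(2*k)


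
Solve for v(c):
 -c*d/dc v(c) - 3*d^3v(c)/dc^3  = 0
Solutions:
 v(c) = C1 + Integral(C2*airyai(-3^(2/3)*c/3) + C3*airybi(-3^(2/3)*c/3), c)


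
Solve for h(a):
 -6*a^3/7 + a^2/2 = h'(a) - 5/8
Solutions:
 h(a) = C1 - 3*a^4/14 + a^3/6 + 5*a/8


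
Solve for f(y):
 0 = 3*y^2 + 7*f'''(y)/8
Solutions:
 f(y) = C1 + C2*y + C3*y^2 - 2*y^5/35


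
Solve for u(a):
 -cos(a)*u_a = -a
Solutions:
 u(a) = C1 + Integral(a/cos(a), a)


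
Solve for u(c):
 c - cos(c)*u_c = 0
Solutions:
 u(c) = C1 + Integral(c/cos(c), c)


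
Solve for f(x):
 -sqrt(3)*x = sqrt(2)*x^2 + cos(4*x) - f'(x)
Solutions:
 f(x) = C1 + sqrt(2)*x^3/3 + sqrt(3)*x^2/2 + sin(4*x)/4


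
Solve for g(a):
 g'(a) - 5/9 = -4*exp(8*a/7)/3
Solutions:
 g(a) = C1 + 5*a/9 - 7*exp(8*a/7)/6


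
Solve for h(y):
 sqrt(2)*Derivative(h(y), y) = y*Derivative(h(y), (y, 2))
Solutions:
 h(y) = C1 + C2*y^(1 + sqrt(2))


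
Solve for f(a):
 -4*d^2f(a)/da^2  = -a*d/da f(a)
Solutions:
 f(a) = C1 + C2*erfi(sqrt(2)*a/4)


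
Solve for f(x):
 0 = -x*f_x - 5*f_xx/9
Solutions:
 f(x) = C1 + C2*erf(3*sqrt(10)*x/10)


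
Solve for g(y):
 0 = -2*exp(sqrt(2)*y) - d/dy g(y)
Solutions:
 g(y) = C1 - sqrt(2)*exp(sqrt(2)*y)


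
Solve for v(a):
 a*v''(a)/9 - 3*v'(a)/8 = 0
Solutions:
 v(a) = C1 + C2*a^(35/8)


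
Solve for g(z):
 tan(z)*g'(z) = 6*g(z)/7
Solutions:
 g(z) = C1*sin(z)^(6/7)


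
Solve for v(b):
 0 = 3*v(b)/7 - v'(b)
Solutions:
 v(b) = C1*exp(3*b/7)


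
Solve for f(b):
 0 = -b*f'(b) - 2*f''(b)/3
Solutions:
 f(b) = C1 + C2*erf(sqrt(3)*b/2)


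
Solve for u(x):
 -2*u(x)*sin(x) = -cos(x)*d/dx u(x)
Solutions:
 u(x) = C1/cos(x)^2


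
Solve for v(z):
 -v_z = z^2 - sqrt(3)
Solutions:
 v(z) = C1 - z^3/3 + sqrt(3)*z


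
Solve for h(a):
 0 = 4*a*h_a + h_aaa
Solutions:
 h(a) = C1 + Integral(C2*airyai(-2^(2/3)*a) + C3*airybi(-2^(2/3)*a), a)


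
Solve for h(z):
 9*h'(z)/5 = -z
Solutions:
 h(z) = C1 - 5*z^2/18


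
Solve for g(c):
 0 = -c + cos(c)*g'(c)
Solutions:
 g(c) = C1 + Integral(c/cos(c), c)


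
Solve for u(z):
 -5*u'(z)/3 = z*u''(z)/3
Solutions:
 u(z) = C1 + C2/z^4


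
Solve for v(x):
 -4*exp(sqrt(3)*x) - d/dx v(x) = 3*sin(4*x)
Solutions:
 v(x) = C1 - 4*sqrt(3)*exp(sqrt(3)*x)/3 + 3*cos(4*x)/4


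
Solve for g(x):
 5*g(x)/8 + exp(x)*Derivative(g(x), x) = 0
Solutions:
 g(x) = C1*exp(5*exp(-x)/8)


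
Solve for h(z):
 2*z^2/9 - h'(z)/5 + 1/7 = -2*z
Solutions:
 h(z) = C1 + 10*z^3/27 + 5*z^2 + 5*z/7


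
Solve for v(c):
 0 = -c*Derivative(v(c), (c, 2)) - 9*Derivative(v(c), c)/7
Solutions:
 v(c) = C1 + C2/c^(2/7)


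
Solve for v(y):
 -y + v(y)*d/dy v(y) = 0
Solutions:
 v(y) = -sqrt(C1 + y^2)
 v(y) = sqrt(C1 + y^2)


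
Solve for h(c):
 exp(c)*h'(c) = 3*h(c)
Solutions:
 h(c) = C1*exp(-3*exp(-c))


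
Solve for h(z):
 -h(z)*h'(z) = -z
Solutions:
 h(z) = -sqrt(C1 + z^2)
 h(z) = sqrt(C1 + z^2)


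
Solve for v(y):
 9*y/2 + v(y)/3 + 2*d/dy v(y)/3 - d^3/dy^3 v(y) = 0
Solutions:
 v(y) = C3*exp(y) - 27*y/2 + (C1*sin(sqrt(3)*y/6) + C2*cos(sqrt(3)*y/6))*exp(-y/2) + 27


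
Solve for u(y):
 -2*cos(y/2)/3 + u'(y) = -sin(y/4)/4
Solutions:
 u(y) = C1 + 4*sin(y/2)/3 + cos(y/4)


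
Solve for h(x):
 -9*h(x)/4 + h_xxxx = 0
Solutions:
 h(x) = C1*exp(-sqrt(6)*x/2) + C2*exp(sqrt(6)*x/2) + C3*sin(sqrt(6)*x/2) + C4*cos(sqrt(6)*x/2)


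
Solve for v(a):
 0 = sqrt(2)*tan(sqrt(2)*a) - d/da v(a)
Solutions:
 v(a) = C1 - log(cos(sqrt(2)*a))


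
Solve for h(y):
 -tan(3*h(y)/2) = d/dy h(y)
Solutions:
 h(y) = -2*asin(C1*exp(-3*y/2))/3 + 2*pi/3
 h(y) = 2*asin(C1*exp(-3*y/2))/3


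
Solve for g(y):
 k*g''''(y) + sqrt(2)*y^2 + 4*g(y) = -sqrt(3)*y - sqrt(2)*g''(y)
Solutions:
 g(y) = C1*exp(-2^(3/4)*y*sqrt((-sqrt(1 - 8*k) - 1)/k)/2) + C2*exp(2^(3/4)*y*sqrt((-sqrt(1 - 8*k) - 1)/k)/2) + C3*exp(-2^(3/4)*y*sqrt((sqrt(1 - 8*k) - 1)/k)/2) + C4*exp(2^(3/4)*y*sqrt((sqrt(1 - 8*k) - 1)/k)/2) - sqrt(2)*y^2/4 - sqrt(3)*y/4 + 1/4


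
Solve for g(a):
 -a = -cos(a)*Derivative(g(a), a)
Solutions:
 g(a) = C1 + Integral(a/cos(a), a)


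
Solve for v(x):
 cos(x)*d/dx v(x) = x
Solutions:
 v(x) = C1 + Integral(x/cos(x), x)


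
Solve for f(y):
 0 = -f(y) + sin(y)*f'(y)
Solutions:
 f(y) = C1*sqrt(cos(y) - 1)/sqrt(cos(y) + 1)


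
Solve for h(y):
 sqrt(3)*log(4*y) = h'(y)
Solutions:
 h(y) = C1 + sqrt(3)*y*log(y) - sqrt(3)*y + 2*sqrt(3)*y*log(2)


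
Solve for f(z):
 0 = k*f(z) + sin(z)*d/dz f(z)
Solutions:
 f(z) = C1*exp(k*(-log(cos(z) - 1) + log(cos(z) + 1))/2)


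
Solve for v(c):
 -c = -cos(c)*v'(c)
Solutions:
 v(c) = C1 + Integral(c/cos(c), c)


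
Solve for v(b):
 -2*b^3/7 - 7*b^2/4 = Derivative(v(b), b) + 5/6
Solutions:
 v(b) = C1 - b^4/14 - 7*b^3/12 - 5*b/6


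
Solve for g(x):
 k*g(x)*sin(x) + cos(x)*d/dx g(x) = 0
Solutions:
 g(x) = C1*exp(k*log(cos(x)))


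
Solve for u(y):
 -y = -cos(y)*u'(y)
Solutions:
 u(y) = C1 + Integral(y/cos(y), y)


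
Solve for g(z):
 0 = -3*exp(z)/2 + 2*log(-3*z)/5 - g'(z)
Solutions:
 g(z) = C1 + 2*z*log(-z)/5 + 2*z*(-1 + log(3))/5 - 3*exp(z)/2


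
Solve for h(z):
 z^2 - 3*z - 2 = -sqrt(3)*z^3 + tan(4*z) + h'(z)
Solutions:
 h(z) = C1 + sqrt(3)*z^4/4 + z^3/3 - 3*z^2/2 - 2*z + log(cos(4*z))/4


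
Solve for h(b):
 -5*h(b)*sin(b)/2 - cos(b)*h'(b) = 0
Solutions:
 h(b) = C1*cos(b)^(5/2)


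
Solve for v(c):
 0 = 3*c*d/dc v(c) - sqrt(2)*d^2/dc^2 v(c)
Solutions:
 v(c) = C1 + C2*erfi(2^(1/4)*sqrt(3)*c/2)


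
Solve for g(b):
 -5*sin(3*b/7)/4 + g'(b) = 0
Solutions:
 g(b) = C1 - 35*cos(3*b/7)/12


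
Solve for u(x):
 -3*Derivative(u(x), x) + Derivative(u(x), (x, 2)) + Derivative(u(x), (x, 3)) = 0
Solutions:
 u(x) = C1 + C2*exp(x*(-1 + sqrt(13))/2) + C3*exp(-x*(1 + sqrt(13))/2)


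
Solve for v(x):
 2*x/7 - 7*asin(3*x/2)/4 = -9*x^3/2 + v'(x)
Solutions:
 v(x) = C1 + 9*x^4/8 + x^2/7 - 7*x*asin(3*x/2)/4 - 7*sqrt(4 - 9*x^2)/12


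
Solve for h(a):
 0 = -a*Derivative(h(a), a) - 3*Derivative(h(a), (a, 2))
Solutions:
 h(a) = C1 + C2*erf(sqrt(6)*a/6)


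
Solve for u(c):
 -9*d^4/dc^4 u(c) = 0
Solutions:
 u(c) = C1 + C2*c + C3*c^2 + C4*c^3


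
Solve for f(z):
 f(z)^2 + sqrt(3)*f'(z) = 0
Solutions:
 f(z) = 3/(C1 + sqrt(3)*z)


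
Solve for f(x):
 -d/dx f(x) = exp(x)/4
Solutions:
 f(x) = C1 - exp(x)/4


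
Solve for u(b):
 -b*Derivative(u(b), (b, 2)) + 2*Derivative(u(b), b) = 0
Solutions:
 u(b) = C1 + C2*b^3


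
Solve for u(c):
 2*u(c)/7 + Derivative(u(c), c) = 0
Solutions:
 u(c) = C1*exp(-2*c/7)


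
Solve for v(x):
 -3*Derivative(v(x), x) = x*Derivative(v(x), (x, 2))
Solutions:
 v(x) = C1 + C2/x^2


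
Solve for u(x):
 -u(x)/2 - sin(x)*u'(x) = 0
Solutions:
 u(x) = C1*(cos(x) + 1)^(1/4)/(cos(x) - 1)^(1/4)


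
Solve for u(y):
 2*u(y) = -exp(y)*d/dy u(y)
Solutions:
 u(y) = C1*exp(2*exp(-y))


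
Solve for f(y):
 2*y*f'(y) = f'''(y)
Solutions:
 f(y) = C1 + Integral(C2*airyai(2^(1/3)*y) + C3*airybi(2^(1/3)*y), y)


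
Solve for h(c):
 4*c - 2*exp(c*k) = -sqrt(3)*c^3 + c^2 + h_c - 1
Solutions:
 h(c) = C1 + sqrt(3)*c^4/4 - c^3/3 + 2*c^2 + c - 2*exp(c*k)/k


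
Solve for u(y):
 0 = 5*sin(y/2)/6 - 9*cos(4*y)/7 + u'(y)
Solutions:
 u(y) = C1 + 9*sin(4*y)/28 + 5*cos(y/2)/3


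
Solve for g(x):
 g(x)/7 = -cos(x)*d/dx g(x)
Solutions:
 g(x) = C1*(sin(x) - 1)^(1/14)/(sin(x) + 1)^(1/14)


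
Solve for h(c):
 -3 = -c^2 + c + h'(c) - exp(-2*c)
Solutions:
 h(c) = C1 + c^3/3 - c^2/2 - 3*c - exp(-2*c)/2


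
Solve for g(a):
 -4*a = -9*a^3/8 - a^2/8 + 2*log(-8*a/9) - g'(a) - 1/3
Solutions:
 g(a) = C1 - 9*a^4/32 - a^3/24 + 2*a^2 + 2*a*log(-a) + a*(-4*log(3) - 7/3 + 6*log(2))


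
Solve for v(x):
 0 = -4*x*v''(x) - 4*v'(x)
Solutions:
 v(x) = C1 + C2*log(x)


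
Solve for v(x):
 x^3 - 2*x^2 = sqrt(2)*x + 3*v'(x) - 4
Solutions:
 v(x) = C1 + x^4/12 - 2*x^3/9 - sqrt(2)*x^2/6 + 4*x/3


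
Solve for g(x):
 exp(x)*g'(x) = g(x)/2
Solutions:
 g(x) = C1*exp(-exp(-x)/2)


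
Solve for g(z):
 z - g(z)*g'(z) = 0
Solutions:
 g(z) = -sqrt(C1 + z^2)
 g(z) = sqrt(C1 + z^2)


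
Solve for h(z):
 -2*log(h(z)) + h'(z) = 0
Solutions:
 li(h(z)) = C1 + 2*z


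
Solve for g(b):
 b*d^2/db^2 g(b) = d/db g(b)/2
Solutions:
 g(b) = C1 + C2*b^(3/2)


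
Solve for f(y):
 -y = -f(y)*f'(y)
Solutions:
 f(y) = -sqrt(C1 + y^2)
 f(y) = sqrt(C1 + y^2)


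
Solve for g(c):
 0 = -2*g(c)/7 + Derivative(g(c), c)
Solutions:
 g(c) = C1*exp(2*c/7)


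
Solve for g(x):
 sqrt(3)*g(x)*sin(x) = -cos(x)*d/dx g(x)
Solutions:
 g(x) = C1*cos(x)^(sqrt(3))


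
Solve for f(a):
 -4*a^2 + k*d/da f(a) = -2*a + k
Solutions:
 f(a) = C1 + 4*a^3/(3*k) - a^2/k + a


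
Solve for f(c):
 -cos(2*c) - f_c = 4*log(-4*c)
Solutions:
 f(c) = C1 - 4*c*log(-c) - 8*c*log(2) + 4*c - sin(2*c)/2


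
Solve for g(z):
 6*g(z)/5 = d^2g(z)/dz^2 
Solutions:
 g(z) = C1*exp(-sqrt(30)*z/5) + C2*exp(sqrt(30)*z/5)


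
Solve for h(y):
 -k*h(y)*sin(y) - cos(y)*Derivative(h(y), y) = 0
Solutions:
 h(y) = C1*exp(k*log(cos(y)))


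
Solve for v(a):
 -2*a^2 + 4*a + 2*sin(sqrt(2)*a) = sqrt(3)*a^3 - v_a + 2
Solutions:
 v(a) = C1 + sqrt(3)*a^4/4 + 2*a^3/3 - 2*a^2 + 2*a + sqrt(2)*cos(sqrt(2)*a)


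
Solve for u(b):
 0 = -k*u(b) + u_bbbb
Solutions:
 u(b) = C1*exp(-b*k^(1/4)) + C2*exp(b*k^(1/4)) + C3*exp(-I*b*k^(1/4)) + C4*exp(I*b*k^(1/4))


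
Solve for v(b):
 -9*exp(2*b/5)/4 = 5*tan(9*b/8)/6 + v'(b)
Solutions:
 v(b) = C1 - 45*exp(2*b/5)/8 + 20*log(cos(9*b/8))/27


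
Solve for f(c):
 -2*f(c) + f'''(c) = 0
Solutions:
 f(c) = C3*exp(2^(1/3)*c) + (C1*sin(2^(1/3)*sqrt(3)*c/2) + C2*cos(2^(1/3)*sqrt(3)*c/2))*exp(-2^(1/3)*c/2)


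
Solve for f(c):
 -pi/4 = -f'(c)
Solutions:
 f(c) = C1 + pi*c/4


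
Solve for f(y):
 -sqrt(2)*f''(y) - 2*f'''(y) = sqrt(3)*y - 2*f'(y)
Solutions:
 f(y) = C1 + C2*exp(-sqrt(2)*y) + C3*exp(sqrt(2)*y/2) + sqrt(3)*y^2/4 + sqrt(6)*y/4


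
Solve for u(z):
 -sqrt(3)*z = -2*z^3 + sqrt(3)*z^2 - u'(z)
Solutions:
 u(z) = C1 - z^4/2 + sqrt(3)*z^3/3 + sqrt(3)*z^2/2


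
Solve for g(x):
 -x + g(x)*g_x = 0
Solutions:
 g(x) = -sqrt(C1 + x^2)
 g(x) = sqrt(C1 + x^2)


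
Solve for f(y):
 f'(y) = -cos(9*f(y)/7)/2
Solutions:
 y/2 - 7*log(sin(9*f(y)/7) - 1)/18 + 7*log(sin(9*f(y)/7) + 1)/18 = C1


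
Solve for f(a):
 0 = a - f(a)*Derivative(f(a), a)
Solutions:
 f(a) = -sqrt(C1 + a^2)
 f(a) = sqrt(C1 + a^2)


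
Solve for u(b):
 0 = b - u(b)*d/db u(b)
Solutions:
 u(b) = -sqrt(C1 + b^2)
 u(b) = sqrt(C1 + b^2)


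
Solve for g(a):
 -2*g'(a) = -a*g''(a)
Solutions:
 g(a) = C1 + C2*a^3


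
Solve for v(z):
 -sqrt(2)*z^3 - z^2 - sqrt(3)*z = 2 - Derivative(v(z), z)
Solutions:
 v(z) = C1 + sqrt(2)*z^4/4 + z^3/3 + sqrt(3)*z^2/2 + 2*z


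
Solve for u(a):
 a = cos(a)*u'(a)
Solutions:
 u(a) = C1 + Integral(a/cos(a), a)


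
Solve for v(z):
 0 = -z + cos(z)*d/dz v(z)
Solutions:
 v(z) = C1 + Integral(z/cos(z), z)


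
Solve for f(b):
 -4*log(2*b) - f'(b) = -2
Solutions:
 f(b) = C1 - 4*b*log(b) - b*log(16) + 6*b


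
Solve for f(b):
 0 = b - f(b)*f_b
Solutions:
 f(b) = -sqrt(C1 + b^2)
 f(b) = sqrt(C1 + b^2)


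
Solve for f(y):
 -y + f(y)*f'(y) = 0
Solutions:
 f(y) = -sqrt(C1 + y^2)
 f(y) = sqrt(C1 + y^2)


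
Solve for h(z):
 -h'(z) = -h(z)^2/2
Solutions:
 h(z) = -2/(C1 + z)


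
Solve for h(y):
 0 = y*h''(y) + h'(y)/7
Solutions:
 h(y) = C1 + C2*y^(6/7)


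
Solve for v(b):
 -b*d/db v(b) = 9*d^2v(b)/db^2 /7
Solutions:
 v(b) = C1 + C2*erf(sqrt(14)*b/6)


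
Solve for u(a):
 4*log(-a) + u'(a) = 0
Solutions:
 u(a) = C1 - 4*a*log(-a) + 4*a


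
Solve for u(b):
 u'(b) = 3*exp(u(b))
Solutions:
 u(b) = log(-1/(C1 + 3*b))


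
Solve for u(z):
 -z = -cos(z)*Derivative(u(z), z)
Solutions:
 u(z) = C1 + Integral(z/cos(z), z)


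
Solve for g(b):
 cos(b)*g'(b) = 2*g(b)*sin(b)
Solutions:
 g(b) = C1/cos(b)^2


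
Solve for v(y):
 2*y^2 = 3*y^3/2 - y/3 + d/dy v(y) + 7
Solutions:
 v(y) = C1 - 3*y^4/8 + 2*y^3/3 + y^2/6 - 7*y


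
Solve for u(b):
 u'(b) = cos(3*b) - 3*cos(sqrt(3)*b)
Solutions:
 u(b) = C1 + sin(3*b)/3 - sqrt(3)*sin(sqrt(3)*b)


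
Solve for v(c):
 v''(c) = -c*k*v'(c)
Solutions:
 v(c) = Piecewise((-sqrt(2)*sqrt(pi)*C1*erf(sqrt(2)*c*sqrt(k)/2)/(2*sqrt(k)) - C2, (k > 0) | (k < 0)), (-C1*c - C2, True))


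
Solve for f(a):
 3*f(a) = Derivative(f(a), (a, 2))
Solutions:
 f(a) = C1*exp(-sqrt(3)*a) + C2*exp(sqrt(3)*a)


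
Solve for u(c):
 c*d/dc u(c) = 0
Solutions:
 u(c) = C1


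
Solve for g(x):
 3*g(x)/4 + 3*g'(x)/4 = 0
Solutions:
 g(x) = C1*exp(-x)


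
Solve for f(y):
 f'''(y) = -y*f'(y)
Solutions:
 f(y) = C1 + Integral(C2*airyai(-y) + C3*airybi(-y), y)


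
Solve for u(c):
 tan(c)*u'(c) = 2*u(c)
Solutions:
 u(c) = C1*sin(c)^2


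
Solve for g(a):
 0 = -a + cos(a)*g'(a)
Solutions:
 g(a) = C1 + Integral(a/cos(a), a)


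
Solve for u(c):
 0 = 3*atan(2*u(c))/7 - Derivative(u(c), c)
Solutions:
 Integral(1/atan(2*_y), (_y, u(c))) = C1 + 3*c/7


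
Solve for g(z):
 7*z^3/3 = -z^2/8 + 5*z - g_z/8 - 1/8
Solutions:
 g(z) = C1 - 14*z^4/3 - z^3/3 + 20*z^2 - z


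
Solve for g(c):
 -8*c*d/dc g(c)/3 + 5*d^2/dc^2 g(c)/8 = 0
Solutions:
 g(c) = C1 + C2*erfi(4*sqrt(30)*c/15)


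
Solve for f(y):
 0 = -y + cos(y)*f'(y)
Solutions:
 f(y) = C1 + Integral(y/cos(y), y)


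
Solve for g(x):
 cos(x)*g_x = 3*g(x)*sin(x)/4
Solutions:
 g(x) = C1/cos(x)^(3/4)


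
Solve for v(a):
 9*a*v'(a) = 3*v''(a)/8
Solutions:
 v(a) = C1 + C2*erfi(2*sqrt(3)*a)


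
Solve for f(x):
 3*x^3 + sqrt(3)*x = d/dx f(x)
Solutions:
 f(x) = C1 + 3*x^4/4 + sqrt(3)*x^2/2


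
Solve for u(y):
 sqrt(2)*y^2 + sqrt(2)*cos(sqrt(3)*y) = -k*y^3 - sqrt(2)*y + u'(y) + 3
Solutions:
 u(y) = C1 + k*y^4/4 + sqrt(2)*y^3/3 + sqrt(2)*y^2/2 - 3*y + sqrt(6)*sin(sqrt(3)*y)/3


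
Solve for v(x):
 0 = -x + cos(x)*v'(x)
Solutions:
 v(x) = C1 + Integral(x/cos(x), x)


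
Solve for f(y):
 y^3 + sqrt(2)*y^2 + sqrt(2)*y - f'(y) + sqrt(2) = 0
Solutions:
 f(y) = C1 + y^4/4 + sqrt(2)*y^3/3 + sqrt(2)*y^2/2 + sqrt(2)*y


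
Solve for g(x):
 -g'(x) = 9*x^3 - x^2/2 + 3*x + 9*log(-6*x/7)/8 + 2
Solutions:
 g(x) = C1 - 9*x^4/4 + x^3/6 - 3*x^2/2 - 9*x*log(-x)/8 + x*(-9*log(6) - 7 + 9*log(7))/8


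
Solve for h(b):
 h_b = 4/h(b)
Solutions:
 h(b) = -sqrt(C1 + 8*b)
 h(b) = sqrt(C1 + 8*b)


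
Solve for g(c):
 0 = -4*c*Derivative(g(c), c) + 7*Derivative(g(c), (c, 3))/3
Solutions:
 g(c) = C1 + Integral(C2*airyai(12^(1/3)*7^(2/3)*c/7) + C3*airybi(12^(1/3)*7^(2/3)*c/7), c)


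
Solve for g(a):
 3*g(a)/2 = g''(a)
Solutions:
 g(a) = C1*exp(-sqrt(6)*a/2) + C2*exp(sqrt(6)*a/2)


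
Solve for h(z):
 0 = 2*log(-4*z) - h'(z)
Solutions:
 h(z) = C1 + 2*z*log(-z) + 2*z*(-1 + 2*log(2))


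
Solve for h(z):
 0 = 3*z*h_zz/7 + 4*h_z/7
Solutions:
 h(z) = C1 + C2/z^(1/3)


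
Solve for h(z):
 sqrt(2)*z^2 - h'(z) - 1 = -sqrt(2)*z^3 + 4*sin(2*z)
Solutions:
 h(z) = C1 + sqrt(2)*z^4/4 + sqrt(2)*z^3/3 - z + 2*cos(2*z)


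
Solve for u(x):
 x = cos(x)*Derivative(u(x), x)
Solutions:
 u(x) = C1 + Integral(x/cos(x), x)


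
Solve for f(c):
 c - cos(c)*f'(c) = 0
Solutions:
 f(c) = C1 + Integral(c/cos(c), c)


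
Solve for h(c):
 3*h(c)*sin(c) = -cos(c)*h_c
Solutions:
 h(c) = C1*cos(c)^3


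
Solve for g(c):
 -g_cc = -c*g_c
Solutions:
 g(c) = C1 + C2*erfi(sqrt(2)*c/2)


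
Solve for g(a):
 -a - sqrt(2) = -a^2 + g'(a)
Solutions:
 g(a) = C1 + a^3/3 - a^2/2 - sqrt(2)*a


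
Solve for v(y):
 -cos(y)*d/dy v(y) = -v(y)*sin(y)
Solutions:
 v(y) = C1/cos(y)


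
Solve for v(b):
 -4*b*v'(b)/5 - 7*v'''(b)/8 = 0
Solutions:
 v(b) = C1 + Integral(C2*airyai(-2*70^(2/3)*b/35) + C3*airybi(-2*70^(2/3)*b/35), b)


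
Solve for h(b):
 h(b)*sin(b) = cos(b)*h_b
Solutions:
 h(b) = C1/cos(b)


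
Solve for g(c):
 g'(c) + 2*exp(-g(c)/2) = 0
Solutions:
 g(c) = 2*log(C1 - c)


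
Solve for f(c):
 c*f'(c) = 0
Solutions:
 f(c) = C1


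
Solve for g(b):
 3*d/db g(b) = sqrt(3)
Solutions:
 g(b) = C1 + sqrt(3)*b/3


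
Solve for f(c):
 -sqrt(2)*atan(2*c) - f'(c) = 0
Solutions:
 f(c) = C1 - sqrt(2)*(c*atan(2*c) - log(4*c^2 + 1)/4)


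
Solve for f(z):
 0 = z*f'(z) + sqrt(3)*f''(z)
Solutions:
 f(z) = C1 + C2*erf(sqrt(2)*3^(3/4)*z/6)


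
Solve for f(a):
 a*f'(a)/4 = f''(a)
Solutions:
 f(a) = C1 + C2*erfi(sqrt(2)*a/4)


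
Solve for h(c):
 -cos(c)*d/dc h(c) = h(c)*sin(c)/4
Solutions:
 h(c) = C1*cos(c)^(1/4)


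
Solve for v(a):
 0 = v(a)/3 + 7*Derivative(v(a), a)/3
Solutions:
 v(a) = C1*exp(-a/7)


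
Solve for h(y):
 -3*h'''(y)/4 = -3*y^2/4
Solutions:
 h(y) = C1 + C2*y + C3*y^2 + y^5/60


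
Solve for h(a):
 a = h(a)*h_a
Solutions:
 h(a) = -sqrt(C1 + a^2)
 h(a) = sqrt(C1 + a^2)


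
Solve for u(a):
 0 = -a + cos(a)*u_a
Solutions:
 u(a) = C1 + Integral(a/cos(a), a)


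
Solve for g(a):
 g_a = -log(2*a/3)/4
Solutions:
 g(a) = C1 - a*log(a)/4 - a*log(2)/4 + a/4 + a*log(3)/4


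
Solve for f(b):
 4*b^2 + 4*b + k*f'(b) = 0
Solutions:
 f(b) = C1 - 4*b^3/(3*k) - 2*b^2/k


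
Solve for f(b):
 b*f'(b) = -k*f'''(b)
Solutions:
 f(b) = C1 + Integral(C2*airyai(b*(-1/k)^(1/3)) + C3*airybi(b*(-1/k)^(1/3)), b)


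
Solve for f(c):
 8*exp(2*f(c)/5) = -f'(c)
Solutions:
 f(c) = 5*log(-sqrt(-1/(C1 - 8*c))) - 5*log(2) + 5*log(10)/2
 f(c) = 5*log(-1/(C1 - 8*c))/2 - 5*log(2) + 5*log(10)/2


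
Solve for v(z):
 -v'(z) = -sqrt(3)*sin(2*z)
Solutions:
 v(z) = C1 - sqrt(3)*cos(2*z)/2


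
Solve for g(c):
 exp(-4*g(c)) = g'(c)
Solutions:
 g(c) = log(-I*(C1 + 4*c)^(1/4))
 g(c) = log(I*(C1 + 4*c)^(1/4))
 g(c) = log(-(C1 + 4*c)^(1/4))
 g(c) = log(C1 + 4*c)/4


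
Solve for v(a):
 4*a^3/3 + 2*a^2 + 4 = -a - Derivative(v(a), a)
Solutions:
 v(a) = C1 - a^4/3 - 2*a^3/3 - a^2/2 - 4*a


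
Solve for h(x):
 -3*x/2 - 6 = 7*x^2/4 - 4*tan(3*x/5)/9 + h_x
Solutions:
 h(x) = C1 - 7*x^3/12 - 3*x^2/4 - 6*x - 20*log(cos(3*x/5))/27


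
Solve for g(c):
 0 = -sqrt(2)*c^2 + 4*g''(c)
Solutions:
 g(c) = C1 + C2*c + sqrt(2)*c^4/48


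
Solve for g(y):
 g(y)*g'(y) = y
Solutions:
 g(y) = -sqrt(C1 + y^2)
 g(y) = sqrt(C1 + y^2)


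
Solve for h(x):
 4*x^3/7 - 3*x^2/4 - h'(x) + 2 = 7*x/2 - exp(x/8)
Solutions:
 h(x) = C1 + x^4/7 - x^3/4 - 7*x^2/4 + 2*x + 8*exp(x/8)


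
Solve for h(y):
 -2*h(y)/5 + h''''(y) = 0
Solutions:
 h(y) = C1*exp(-2^(1/4)*5^(3/4)*y/5) + C2*exp(2^(1/4)*5^(3/4)*y/5) + C3*sin(2^(1/4)*5^(3/4)*y/5) + C4*cos(2^(1/4)*5^(3/4)*y/5)


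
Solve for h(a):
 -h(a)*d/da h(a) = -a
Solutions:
 h(a) = -sqrt(C1 + a^2)
 h(a) = sqrt(C1 + a^2)


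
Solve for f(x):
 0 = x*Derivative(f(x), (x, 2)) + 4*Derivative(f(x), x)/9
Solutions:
 f(x) = C1 + C2*x^(5/9)


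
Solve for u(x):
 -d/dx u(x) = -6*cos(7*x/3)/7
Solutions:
 u(x) = C1 + 18*sin(7*x/3)/49


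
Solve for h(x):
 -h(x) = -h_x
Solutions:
 h(x) = C1*exp(x)


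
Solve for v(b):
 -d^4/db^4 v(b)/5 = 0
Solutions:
 v(b) = C1 + C2*b + C3*b^2 + C4*b^3


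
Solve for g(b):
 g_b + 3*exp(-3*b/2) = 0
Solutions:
 g(b) = C1 + 2*exp(-3*b/2)


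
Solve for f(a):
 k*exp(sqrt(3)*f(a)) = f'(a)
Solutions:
 f(a) = sqrt(3)*(2*log(-1/(C1 + a*k)) - log(3))/6


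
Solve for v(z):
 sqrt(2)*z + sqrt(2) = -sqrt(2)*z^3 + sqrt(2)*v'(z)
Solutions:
 v(z) = C1 + z^4/4 + z^2/2 + z


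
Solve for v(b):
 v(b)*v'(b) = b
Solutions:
 v(b) = -sqrt(C1 + b^2)
 v(b) = sqrt(C1 + b^2)


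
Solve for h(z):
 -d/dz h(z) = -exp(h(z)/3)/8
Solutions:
 h(z) = 3*log(-1/(C1 + z)) + 3*log(24)


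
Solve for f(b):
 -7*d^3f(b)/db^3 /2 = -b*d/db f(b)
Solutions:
 f(b) = C1 + Integral(C2*airyai(2^(1/3)*7^(2/3)*b/7) + C3*airybi(2^(1/3)*7^(2/3)*b/7), b)
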